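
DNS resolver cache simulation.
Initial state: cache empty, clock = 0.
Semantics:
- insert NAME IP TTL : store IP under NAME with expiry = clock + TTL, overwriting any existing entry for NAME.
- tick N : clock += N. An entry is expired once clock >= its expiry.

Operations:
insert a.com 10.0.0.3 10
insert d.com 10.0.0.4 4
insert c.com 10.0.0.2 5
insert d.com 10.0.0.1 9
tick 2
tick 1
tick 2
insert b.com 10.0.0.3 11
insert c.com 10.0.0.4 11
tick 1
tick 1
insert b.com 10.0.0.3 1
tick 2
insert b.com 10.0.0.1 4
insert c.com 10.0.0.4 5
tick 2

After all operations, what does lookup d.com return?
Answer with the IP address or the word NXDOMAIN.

Answer: NXDOMAIN

Derivation:
Op 1: insert a.com -> 10.0.0.3 (expiry=0+10=10). clock=0
Op 2: insert d.com -> 10.0.0.4 (expiry=0+4=4). clock=0
Op 3: insert c.com -> 10.0.0.2 (expiry=0+5=5). clock=0
Op 4: insert d.com -> 10.0.0.1 (expiry=0+9=9). clock=0
Op 5: tick 2 -> clock=2.
Op 6: tick 1 -> clock=3.
Op 7: tick 2 -> clock=5. purged={c.com}
Op 8: insert b.com -> 10.0.0.3 (expiry=5+11=16). clock=5
Op 9: insert c.com -> 10.0.0.4 (expiry=5+11=16). clock=5
Op 10: tick 1 -> clock=6.
Op 11: tick 1 -> clock=7.
Op 12: insert b.com -> 10.0.0.3 (expiry=7+1=8). clock=7
Op 13: tick 2 -> clock=9. purged={b.com,d.com}
Op 14: insert b.com -> 10.0.0.1 (expiry=9+4=13). clock=9
Op 15: insert c.com -> 10.0.0.4 (expiry=9+5=14). clock=9
Op 16: tick 2 -> clock=11. purged={a.com}
lookup d.com: not in cache (expired or never inserted)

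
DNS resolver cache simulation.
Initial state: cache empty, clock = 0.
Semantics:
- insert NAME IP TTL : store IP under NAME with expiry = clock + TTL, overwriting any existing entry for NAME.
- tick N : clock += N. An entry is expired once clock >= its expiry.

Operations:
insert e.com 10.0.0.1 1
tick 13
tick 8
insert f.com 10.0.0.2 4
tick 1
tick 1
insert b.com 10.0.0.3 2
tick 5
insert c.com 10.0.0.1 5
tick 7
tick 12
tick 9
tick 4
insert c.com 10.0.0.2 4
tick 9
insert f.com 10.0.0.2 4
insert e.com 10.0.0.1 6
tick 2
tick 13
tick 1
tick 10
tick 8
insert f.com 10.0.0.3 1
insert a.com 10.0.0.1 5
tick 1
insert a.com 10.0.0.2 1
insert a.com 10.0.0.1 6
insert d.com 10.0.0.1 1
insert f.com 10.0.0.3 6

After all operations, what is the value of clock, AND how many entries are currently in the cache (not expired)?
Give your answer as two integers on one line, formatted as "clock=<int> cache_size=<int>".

Answer: clock=104 cache_size=3

Derivation:
Op 1: insert e.com -> 10.0.0.1 (expiry=0+1=1). clock=0
Op 2: tick 13 -> clock=13. purged={e.com}
Op 3: tick 8 -> clock=21.
Op 4: insert f.com -> 10.0.0.2 (expiry=21+4=25). clock=21
Op 5: tick 1 -> clock=22.
Op 6: tick 1 -> clock=23.
Op 7: insert b.com -> 10.0.0.3 (expiry=23+2=25). clock=23
Op 8: tick 5 -> clock=28. purged={b.com,f.com}
Op 9: insert c.com -> 10.0.0.1 (expiry=28+5=33). clock=28
Op 10: tick 7 -> clock=35. purged={c.com}
Op 11: tick 12 -> clock=47.
Op 12: tick 9 -> clock=56.
Op 13: tick 4 -> clock=60.
Op 14: insert c.com -> 10.0.0.2 (expiry=60+4=64). clock=60
Op 15: tick 9 -> clock=69. purged={c.com}
Op 16: insert f.com -> 10.0.0.2 (expiry=69+4=73). clock=69
Op 17: insert e.com -> 10.0.0.1 (expiry=69+6=75). clock=69
Op 18: tick 2 -> clock=71.
Op 19: tick 13 -> clock=84. purged={e.com,f.com}
Op 20: tick 1 -> clock=85.
Op 21: tick 10 -> clock=95.
Op 22: tick 8 -> clock=103.
Op 23: insert f.com -> 10.0.0.3 (expiry=103+1=104). clock=103
Op 24: insert a.com -> 10.0.0.1 (expiry=103+5=108). clock=103
Op 25: tick 1 -> clock=104. purged={f.com}
Op 26: insert a.com -> 10.0.0.2 (expiry=104+1=105). clock=104
Op 27: insert a.com -> 10.0.0.1 (expiry=104+6=110). clock=104
Op 28: insert d.com -> 10.0.0.1 (expiry=104+1=105). clock=104
Op 29: insert f.com -> 10.0.0.3 (expiry=104+6=110). clock=104
Final clock = 104
Final cache (unexpired): {a.com,d.com,f.com} -> size=3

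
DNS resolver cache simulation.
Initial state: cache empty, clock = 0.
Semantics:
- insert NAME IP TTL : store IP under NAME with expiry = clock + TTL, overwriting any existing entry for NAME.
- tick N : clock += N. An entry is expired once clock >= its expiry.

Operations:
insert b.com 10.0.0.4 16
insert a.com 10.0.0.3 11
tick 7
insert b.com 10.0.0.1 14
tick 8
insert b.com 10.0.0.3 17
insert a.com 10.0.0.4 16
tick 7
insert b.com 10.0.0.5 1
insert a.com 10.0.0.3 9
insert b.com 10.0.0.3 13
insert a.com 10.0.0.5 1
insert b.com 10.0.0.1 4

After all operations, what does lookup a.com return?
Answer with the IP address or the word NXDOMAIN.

Op 1: insert b.com -> 10.0.0.4 (expiry=0+16=16). clock=0
Op 2: insert a.com -> 10.0.0.3 (expiry=0+11=11). clock=0
Op 3: tick 7 -> clock=7.
Op 4: insert b.com -> 10.0.0.1 (expiry=7+14=21). clock=7
Op 5: tick 8 -> clock=15. purged={a.com}
Op 6: insert b.com -> 10.0.0.3 (expiry=15+17=32). clock=15
Op 7: insert a.com -> 10.0.0.4 (expiry=15+16=31). clock=15
Op 8: tick 7 -> clock=22.
Op 9: insert b.com -> 10.0.0.5 (expiry=22+1=23). clock=22
Op 10: insert a.com -> 10.0.0.3 (expiry=22+9=31). clock=22
Op 11: insert b.com -> 10.0.0.3 (expiry=22+13=35). clock=22
Op 12: insert a.com -> 10.0.0.5 (expiry=22+1=23). clock=22
Op 13: insert b.com -> 10.0.0.1 (expiry=22+4=26). clock=22
lookup a.com: present, ip=10.0.0.5 expiry=23 > clock=22

Answer: 10.0.0.5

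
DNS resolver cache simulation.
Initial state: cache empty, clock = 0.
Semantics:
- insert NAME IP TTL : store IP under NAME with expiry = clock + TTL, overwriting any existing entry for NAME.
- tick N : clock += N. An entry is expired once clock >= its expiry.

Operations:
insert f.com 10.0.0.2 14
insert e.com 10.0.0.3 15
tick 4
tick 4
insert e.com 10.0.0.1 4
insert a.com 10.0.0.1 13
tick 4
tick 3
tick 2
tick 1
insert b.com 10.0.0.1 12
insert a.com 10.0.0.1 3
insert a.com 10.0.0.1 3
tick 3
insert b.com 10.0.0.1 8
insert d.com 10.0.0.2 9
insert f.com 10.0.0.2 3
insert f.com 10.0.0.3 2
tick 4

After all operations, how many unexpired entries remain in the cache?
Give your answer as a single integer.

Op 1: insert f.com -> 10.0.0.2 (expiry=0+14=14). clock=0
Op 2: insert e.com -> 10.0.0.3 (expiry=0+15=15). clock=0
Op 3: tick 4 -> clock=4.
Op 4: tick 4 -> clock=8.
Op 5: insert e.com -> 10.0.0.1 (expiry=8+4=12). clock=8
Op 6: insert a.com -> 10.0.0.1 (expiry=8+13=21). clock=8
Op 7: tick 4 -> clock=12. purged={e.com}
Op 8: tick 3 -> clock=15. purged={f.com}
Op 9: tick 2 -> clock=17.
Op 10: tick 1 -> clock=18.
Op 11: insert b.com -> 10.0.0.1 (expiry=18+12=30). clock=18
Op 12: insert a.com -> 10.0.0.1 (expiry=18+3=21). clock=18
Op 13: insert a.com -> 10.0.0.1 (expiry=18+3=21). clock=18
Op 14: tick 3 -> clock=21. purged={a.com}
Op 15: insert b.com -> 10.0.0.1 (expiry=21+8=29). clock=21
Op 16: insert d.com -> 10.0.0.2 (expiry=21+9=30). clock=21
Op 17: insert f.com -> 10.0.0.2 (expiry=21+3=24). clock=21
Op 18: insert f.com -> 10.0.0.3 (expiry=21+2=23). clock=21
Op 19: tick 4 -> clock=25. purged={f.com}
Final cache (unexpired): {b.com,d.com} -> size=2

Answer: 2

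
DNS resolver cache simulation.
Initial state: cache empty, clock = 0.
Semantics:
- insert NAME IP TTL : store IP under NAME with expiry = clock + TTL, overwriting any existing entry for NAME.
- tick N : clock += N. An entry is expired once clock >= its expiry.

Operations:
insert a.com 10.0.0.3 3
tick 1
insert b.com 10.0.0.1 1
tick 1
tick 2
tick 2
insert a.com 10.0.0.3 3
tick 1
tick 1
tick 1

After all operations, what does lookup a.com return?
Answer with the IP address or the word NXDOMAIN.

Op 1: insert a.com -> 10.0.0.3 (expiry=0+3=3). clock=0
Op 2: tick 1 -> clock=1.
Op 3: insert b.com -> 10.0.0.1 (expiry=1+1=2). clock=1
Op 4: tick 1 -> clock=2. purged={b.com}
Op 5: tick 2 -> clock=4. purged={a.com}
Op 6: tick 2 -> clock=6.
Op 7: insert a.com -> 10.0.0.3 (expiry=6+3=9). clock=6
Op 8: tick 1 -> clock=7.
Op 9: tick 1 -> clock=8.
Op 10: tick 1 -> clock=9. purged={a.com}
lookup a.com: not in cache (expired or never inserted)

Answer: NXDOMAIN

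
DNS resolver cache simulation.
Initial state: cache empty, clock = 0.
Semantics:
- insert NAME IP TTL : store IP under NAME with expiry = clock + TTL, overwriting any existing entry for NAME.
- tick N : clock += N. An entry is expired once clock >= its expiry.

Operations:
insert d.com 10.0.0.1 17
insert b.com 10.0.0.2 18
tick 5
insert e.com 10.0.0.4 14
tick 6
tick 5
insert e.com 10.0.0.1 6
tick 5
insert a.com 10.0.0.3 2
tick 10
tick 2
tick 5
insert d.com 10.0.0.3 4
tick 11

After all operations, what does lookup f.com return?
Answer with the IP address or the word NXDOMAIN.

Answer: NXDOMAIN

Derivation:
Op 1: insert d.com -> 10.0.0.1 (expiry=0+17=17). clock=0
Op 2: insert b.com -> 10.0.0.2 (expiry=0+18=18). clock=0
Op 3: tick 5 -> clock=5.
Op 4: insert e.com -> 10.0.0.4 (expiry=5+14=19). clock=5
Op 5: tick 6 -> clock=11.
Op 6: tick 5 -> clock=16.
Op 7: insert e.com -> 10.0.0.1 (expiry=16+6=22). clock=16
Op 8: tick 5 -> clock=21. purged={b.com,d.com}
Op 9: insert a.com -> 10.0.0.3 (expiry=21+2=23). clock=21
Op 10: tick 10 -> clock=31. purged={a.com,e.com}
Op 11: tick 2 -> clock=33.
Op 12: tick 5 -> clock=38.
Op 13: insert d.com -> 10.0.0.3 (expiry=38+4=42). clock=38
Op 14: tick 11 -> clock=49. purged={d.com}
lookup f.com: not in cache (expired or never inserted)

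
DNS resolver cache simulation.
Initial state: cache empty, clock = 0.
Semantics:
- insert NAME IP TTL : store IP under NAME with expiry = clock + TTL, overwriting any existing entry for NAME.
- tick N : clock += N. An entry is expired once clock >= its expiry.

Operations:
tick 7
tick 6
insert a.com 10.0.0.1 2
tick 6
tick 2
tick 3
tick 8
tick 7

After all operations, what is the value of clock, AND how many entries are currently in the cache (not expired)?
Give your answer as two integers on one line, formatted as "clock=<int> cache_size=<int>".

Answer: clock=39 cache_size=0

Derivation:
Op 1: tick 7 -> clock=7.
Op 2: tick 6 -> clock=13.
Op 3: insert a.com -> 10.0.0.1 (expiry=13+2=15). clock=13
Op 4: tick 6 -> clock=19. purged={a.com}
Op 5: tick 2 -> clock=21.
Op 6: tick 3 -> clock=24.
Op 7: tick 8 -> clock=32.
Op 8: tick 7 -> clock=39.
Final clock = 39
Final cache (unexpired): {} -> size=0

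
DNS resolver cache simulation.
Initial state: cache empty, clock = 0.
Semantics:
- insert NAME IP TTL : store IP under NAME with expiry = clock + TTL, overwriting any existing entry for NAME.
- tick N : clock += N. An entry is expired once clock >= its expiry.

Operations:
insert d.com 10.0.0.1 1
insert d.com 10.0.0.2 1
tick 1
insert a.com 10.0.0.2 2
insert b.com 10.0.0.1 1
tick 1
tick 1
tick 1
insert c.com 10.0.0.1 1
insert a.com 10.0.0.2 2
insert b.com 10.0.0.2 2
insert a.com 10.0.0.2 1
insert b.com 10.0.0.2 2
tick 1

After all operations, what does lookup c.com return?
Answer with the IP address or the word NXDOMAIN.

Answer: NXDOMAIN

Derivation:
Op 1: insert d.com -> 10.0.0.1 (expiry=0+1=1). clock=0
Op 2: insert d.com -> 10.0.0.2 (expiry=0+1=1). clock=0
Op 3: tick 1 -> clock=1. purged={d.com}
Op 4: insert a.com -> 10.0.0.2 (expiry=1+2=3). clock=1
Op 5: insert b.com -> 10.0.0.1 (expiry=1+1=2). clock=1
Op 6: tick 1 -> clock=2. purged={b.com}
Op 7: tick 1 -> clock=3. purged={a.com}
Op 8: tick 1 -> clock=4.
Op 9: insert c.com -> 10.0.0.1 (expiry=4+1=5). clock=4
Op 10: insert a.com -> 10.0.0.2 (expiry=4+2=6). clock=4
Op 11: insert b.com -> 10.0.0.2 (expiry=4+2=6). clock=4
Op 12: insert a.com -> 10.0.0.2 (expiry=4+1=5). clock=4
Op 13: insert b.com -> 10.0.0.2 (expiry=4+2=6). clock=4
Op 14: tick 1 -> clock=5. purged={a.com,c.com}
lookup c.com: not in cache (expired or never inserted)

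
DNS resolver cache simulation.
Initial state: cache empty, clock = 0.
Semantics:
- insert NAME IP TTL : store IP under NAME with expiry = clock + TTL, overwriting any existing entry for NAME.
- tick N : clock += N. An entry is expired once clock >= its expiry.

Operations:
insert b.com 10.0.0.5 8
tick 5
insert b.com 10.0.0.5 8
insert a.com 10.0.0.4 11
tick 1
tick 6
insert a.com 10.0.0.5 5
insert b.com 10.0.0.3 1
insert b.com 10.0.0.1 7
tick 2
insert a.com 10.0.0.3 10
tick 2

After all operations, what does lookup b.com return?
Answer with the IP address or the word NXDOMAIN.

Answer: 10.0.0.1

Derivation:
Op 1: insert b.com -> 10.0.0.5 (expiry=0+8=8). clock=0
Op 2: tick 5 -> clock=5.
Op 3: insert b.com -> 10.0.0.5 (expiry=5+8=13). clock=5
Op 4: insert a.com -> 10.0.0.4 (expiry=5+11=16). clock=5
Op 5: tick 1 -> clock=6.
Op 6: tick 6 -> clock=12.
Op 7: insert a.com -> 10.0.0.5 (expiry=12+5=17). clock=12
Op 8: insert b.com -> 10.0.0.3 (expiry=12+1=13). clock=12
Op 9: insert b.com -> 10.0.0.1 (expiry=12+7=19). clock=12
Op 10: tick 2 -> clock=14.
Op 11: insert a.com -> 10.0.0.3 (expiry=14+10=24). clock=14
Op 12: tick 2 -> clock=16.
lookup b.com: present, ip=10.0.0.1 expiry=19 > clock=16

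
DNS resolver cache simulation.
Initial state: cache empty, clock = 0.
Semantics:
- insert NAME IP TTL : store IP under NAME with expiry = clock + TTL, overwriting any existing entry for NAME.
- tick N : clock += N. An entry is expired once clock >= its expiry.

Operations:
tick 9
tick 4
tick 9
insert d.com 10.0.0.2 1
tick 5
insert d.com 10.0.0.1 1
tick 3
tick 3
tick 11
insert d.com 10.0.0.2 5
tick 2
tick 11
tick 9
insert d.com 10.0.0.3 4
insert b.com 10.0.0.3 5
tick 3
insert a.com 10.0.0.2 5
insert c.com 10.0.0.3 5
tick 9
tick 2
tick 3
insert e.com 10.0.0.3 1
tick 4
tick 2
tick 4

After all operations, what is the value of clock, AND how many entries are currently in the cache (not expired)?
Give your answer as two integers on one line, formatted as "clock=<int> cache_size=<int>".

Op 1: tick 9 -> clock=9.
Op 2: tick 4 -> clock=13.
Op 3: tick 9 -> clock=22.
Op 4: insert d.com -> 10.0.0.2 (expiry=22+1=23). clock=22
Op 5: tick 5 -> clock=27. purged={d.com}
Op 6: insert d.com -> 10.0.0.1 (expiry=27+1=28). clock=27
Op 7: tick 3 -> clock=30. purged={d.com}
Op 8: tick 3 -> clock=33.
Op 9: tick 11 -> clock=44.
Op 10: insert d.com -> 10.0.0.2 (expiry=44+5=49). clock=44
Op 11: tick 2 -> clock=46.
Op 12: tick 11 -> clock=57. purged={d.com}
Op 13: tick 9 -> clock=66.
Op 14: insert d.com -> 10.0.0.3 (expiry=66+4=70). clock=66
Op 15: insert b.com -> 10.0.0.3 (expiry=66+5=71). clock=66
Op 16: tick 3 -> clock=69.
Op 17: insert a.com -> 10.0.0.2 (expiry=69+5=74). clock=69
Op 18: insert c.com -> 10.0.0.3 (expiry=69+5=74). clock=69
Op 19: tick 9 -> clock=78. purged={a.com,b.com,c.com,d.com}
Op 20: tick 2 -> clock=80.
Op 21: tick 3 -> clock=83.
Op 22: insert e.com -> 10.0.0.3 (expiry=83+1=84). clock=83
Op 23: tick 4 -> clock=87. purged={e.com}
Op 24: tick 2 -> clock=89.
Op 25: tick 4 -> clock=93.
Final clock = 93
Final cache (unexpired): {} -> size=0

Answer: clock=93 cache_size=0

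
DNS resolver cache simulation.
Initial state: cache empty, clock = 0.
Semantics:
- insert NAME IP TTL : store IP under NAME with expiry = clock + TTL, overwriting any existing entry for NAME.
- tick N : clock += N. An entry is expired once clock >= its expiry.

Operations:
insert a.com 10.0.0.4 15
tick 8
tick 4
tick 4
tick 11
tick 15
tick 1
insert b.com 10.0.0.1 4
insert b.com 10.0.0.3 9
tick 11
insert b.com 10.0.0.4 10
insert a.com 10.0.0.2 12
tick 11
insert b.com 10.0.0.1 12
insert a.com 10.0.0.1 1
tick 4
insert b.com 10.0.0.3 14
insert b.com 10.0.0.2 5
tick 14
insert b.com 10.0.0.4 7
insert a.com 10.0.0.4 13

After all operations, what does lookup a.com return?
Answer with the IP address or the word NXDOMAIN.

Op 1: insert a.com -> 10.0.0.4 (expiry=0+15=15). clock=0
Op 2: tick 8 -> clock=8.
Op 3: tick 4 -> clock=12.
Op 4: tick 4 -> clock=16. purged={a.com}
Op 5: tick 11 -> clock=27.
Op 6: tick 15 -> clock=42.
Op 7: tick 1 -> clock=43.
Op 8: insert b.com -> 10.0.0.1 (expiry=43+4=47). clock=43
Op 9: insert b.com -> 10.0.0.3 (expiry=43+9=52). clock=43
Op 10: tick 11 -> clock=54. purged={b.com}
Op 11: insert b.com -> 10.0.0.4 (expiry=54+10=64). clock=54
Op 12: insert a.com -> 10.0.0.2 (expiry=54+12=66). clock=54
Op 13: tick 11 -> clock=65. purged={b.com}
Op 14: insert b.com -> 10.0.0.1 (expiry=65+12=77). clock=65
Op 15: insert a.com -> 10.0.0.1 (expiry=65+1=66). clock=65
Op 16: tick 4 -> clock=69. purged={a.com}
Op 17: insert b.com -> 10.0.0.3 (expiry=69+14=83). clock=69
Op 18: insert b.com -> 10.0.0.2 (expiry=69+5=74). clock=69
Op 19: tick 14 -> clock=83. purged={b.com}
Op 20: insert b.com -> 10.0.0.4 (expiry=83+7=90). clock=83
Op 21: insert a.com -> 10.0.0.4 (expiry=83+13=96). clock=83
lookup a.com: present, ip=10.0.0.4 expiry=96 > clock=83

Answer: 10.0.0.4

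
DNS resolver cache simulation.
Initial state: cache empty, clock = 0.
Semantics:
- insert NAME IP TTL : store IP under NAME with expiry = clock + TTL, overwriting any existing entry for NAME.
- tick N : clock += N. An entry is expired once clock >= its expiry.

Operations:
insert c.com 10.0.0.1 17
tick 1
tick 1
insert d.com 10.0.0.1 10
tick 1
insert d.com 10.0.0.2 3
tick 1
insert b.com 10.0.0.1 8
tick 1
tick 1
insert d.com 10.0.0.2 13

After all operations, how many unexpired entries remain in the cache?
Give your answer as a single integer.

Op 1: insert c.com -> 10.0.0.1 (expiry=0+17=17). clock=0
Op 2: tick 1 -> clock=1.
Op 3: tick 1 -> clock=2.
Op 4: insert d.com -> 10.0.0.1 (expiry=2+10=12). clock=2
Op 5: tick 1 -> clock=3.
Op 6: insert d.com -> 10.0.0.2 (expiry=3+3=6). clock=3
Op 7: tick 1 -> clock=4.
Op 8: insert b.com -> 10.0.0.1 (expiry=4+8=12). clock=4
Op 9: tick 1 -> clock=5.
Op 10: tick 1 -> clock=6. purged={d.com}
Op 11: insert d.com -> 10.0.0.2 (expiry=6+13=19). clock=6
Final cache (unexpired): {b.com,c.com,d.com} -> size=3

Answer: 3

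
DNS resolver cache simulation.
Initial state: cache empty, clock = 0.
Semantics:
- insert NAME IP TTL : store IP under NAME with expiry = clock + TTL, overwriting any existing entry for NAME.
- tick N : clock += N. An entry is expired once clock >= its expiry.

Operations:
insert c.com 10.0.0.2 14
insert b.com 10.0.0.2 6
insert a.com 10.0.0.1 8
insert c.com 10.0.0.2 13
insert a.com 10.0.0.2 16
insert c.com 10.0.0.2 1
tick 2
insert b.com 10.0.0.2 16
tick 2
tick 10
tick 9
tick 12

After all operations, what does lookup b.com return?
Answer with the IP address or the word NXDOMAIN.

Answer: NXDOMAIN

Derivation:
Op 1: insert c.com -> 10.0.0.2 (expiry=0+14=14). clock=0
Op 2: insert b.com -> 10.0.0.2 (expiry=0+6=6). clock=0
Op 3: insert a.com -> 10.0.0.1 (expiry=0+8=8). clock=0
Op 4: insert c.com -> 10.0.0.2 (expiry=0+13=13). clock=0
Op 5: insert a.com -> 10.0.0.2 (expiry=0+16=16). clock=0
Op 6: insert c.com -> 10.0.0.2 (expiry=0+1=1). clock=0
Op 7: tick 2 -> clock=2. purged={c.com}
Op 8: insert b.com -> 10.0.0.2 (expiry=2+16=18). clock=2
Op 9: tick 2 -> clock=4.
Op 10: tick 10 -> clock=14.
Op 11: tick 9 -> clock=23. purged={a.com,b.com}
Op 12: tick 12 -> clock=35.
lookup b.com: not in cache (expired or never inserted)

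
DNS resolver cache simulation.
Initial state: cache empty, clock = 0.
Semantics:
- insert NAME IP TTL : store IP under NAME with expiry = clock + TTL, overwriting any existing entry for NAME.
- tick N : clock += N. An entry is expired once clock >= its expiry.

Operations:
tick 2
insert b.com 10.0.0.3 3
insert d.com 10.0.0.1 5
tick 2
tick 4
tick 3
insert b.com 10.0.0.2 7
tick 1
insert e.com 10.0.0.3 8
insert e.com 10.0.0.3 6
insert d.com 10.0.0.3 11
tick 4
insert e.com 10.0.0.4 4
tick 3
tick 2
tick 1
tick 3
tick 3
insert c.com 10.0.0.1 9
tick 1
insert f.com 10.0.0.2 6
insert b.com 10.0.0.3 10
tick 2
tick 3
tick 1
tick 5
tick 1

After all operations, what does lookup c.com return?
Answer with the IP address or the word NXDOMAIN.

Answer: NXDOMAIN

Derivation:
Op 1: tick 2 -> clock=2.
Op 2: insert b.com -> 10.0.0.3 (expiry=2+3=5). clock=2
Op 3: insert d.com -> 10.0.0.1 (expiry=2+5=7). clock=2
Op 4: tick 2 -> clock=4.
Op 5: tick 4 -> clock=8. purged={b.com,d.com}
Op 6: tick 3 -> clock=11.
Op 7: insert b.com -> 10.0.0.2 (expiry=11+7=18). clock=11
Op 8: tick 1 -> clock=12.
Op 9: insert e.com -> 10.0.0.3 (expiry=12+8=20). clock=12
Op 10: insert e.com -> 10.0.0.3 (expiry=12+6=18). clock=12
Op 11: insert d.com -> 10.0.0.3 (expiry=12+11=23). clock=12
Op 12: tick 4 -> clock=16.
Op 13: insert e.com -> 10.0.0.4 (expiry=16+4=20). clock=16
Op 14: tick 3 -> clock=19. purged={b.com}
Op 15: tick 2 -> clock=21. purged={e.com}
Op 16: tick 1 -> clock=22.
Op 17: tick 3 -> clock=25. purged={d.com}
Op 18: tick 3 -> clock=28.
Op 19: insert c.com -> 10.0.0.1 (expiry=28+9=37). clock=28
Op 20: tick 1 -> clock=29.
Op 21: insert f.com -> 10.0.0.2 (expiry=29+6=35). clock=29
Op 22: insert b.com -> 10.0.0.3 (expiry=29+10=39). clock=29
Op 23: tick 2 -> clock=31.
Op 24: tick 3 -> clock=34.
Op 25: tick 1 -> clock=35. purged={f.com}
Op 26: tick 5 -> clock=40. purged={b.com,c.com}
Op 27: tick 1 -> clock=41.
lookup c.com: not in cache (expired or never inserted)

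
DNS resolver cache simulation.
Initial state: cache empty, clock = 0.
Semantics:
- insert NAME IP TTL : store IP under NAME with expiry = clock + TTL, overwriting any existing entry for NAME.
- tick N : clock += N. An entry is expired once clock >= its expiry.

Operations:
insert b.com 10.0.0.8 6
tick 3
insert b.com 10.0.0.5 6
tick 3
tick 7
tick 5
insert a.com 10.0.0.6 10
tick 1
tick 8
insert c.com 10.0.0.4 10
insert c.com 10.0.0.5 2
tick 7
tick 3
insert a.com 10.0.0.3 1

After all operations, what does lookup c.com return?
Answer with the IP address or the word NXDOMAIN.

Answer: NXDOMAIN

Derivation:
Op 1: insert b.com -> 10.0.0.8 (expiry=0+6=6). clock=0
Op 2: tick 3 -> clock=3.
Op 3: insert b.com -> 10.0.0.5 (expiry=3+6=9). clock=3
Op 4: tick 3 -> clock=6.
Op 5: tick 7 -> clock=13. purged={b.com}
Op 6: tick 5 -> clock=18.
Op 7: insert a.com -> 10.0.0.6 (expiry=18+10=28). clock=18
Op 8: tick 1 -> clock=19.
Op 9: tick 8 -> clock=27.
Op 10: insert c.com -> 10.0.0.4 (expiry=27+10=37). clock=27
Op 11: insert c.com -> 10.0.0.5 (expiry=27+2=29). clock=27
Op 12: tick 7 -> clock=34. purged={a.com,c.com}
Op 13: tick 3 -> clock=37.
Op 14: insert a.com -> 10.0.0.3 (expiry=37+1=38). clock=37
lookup c.com: not in cache (expired or never inserted)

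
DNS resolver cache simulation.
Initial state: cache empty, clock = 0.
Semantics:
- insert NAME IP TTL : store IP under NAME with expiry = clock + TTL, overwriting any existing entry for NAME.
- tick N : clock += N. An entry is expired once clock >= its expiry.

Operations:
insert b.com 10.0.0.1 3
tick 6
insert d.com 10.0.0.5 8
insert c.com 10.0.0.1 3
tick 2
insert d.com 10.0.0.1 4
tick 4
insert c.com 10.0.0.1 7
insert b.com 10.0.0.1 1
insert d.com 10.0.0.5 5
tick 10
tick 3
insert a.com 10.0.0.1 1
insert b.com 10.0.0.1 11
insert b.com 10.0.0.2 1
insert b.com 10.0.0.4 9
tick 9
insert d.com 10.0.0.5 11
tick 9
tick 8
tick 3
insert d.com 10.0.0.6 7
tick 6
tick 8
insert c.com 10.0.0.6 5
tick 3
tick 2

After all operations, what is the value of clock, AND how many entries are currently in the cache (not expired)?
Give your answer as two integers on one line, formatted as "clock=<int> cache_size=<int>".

Op 1: insert b.com -> 10.0.0.1 (expiry=0+3=3). clock=0
Op 2: tick 6 -> clock=6. purged={b.com}
Op 3: insert d.com -> 10.0.0.5 (expiry=6+8=14). clock=6
Op 4: insert c.com -> 10.0.0.1 (expiry=6+3=9). clock=6
Op 5: tick 2 -> clock=8.
Op 6: insert d.com -> 10.0.0.1 (expiry=8+4=12). clock=8
Op 7: tick 4 -> clock=12. purged={c.com,d.com}
Op 8: insert c.com -> 10.0.0.1 (expiry=12+7=19). clock=12
Op 9: insert b.com -> 10.0.0.1 (expiry=12+1=13). clock=12
Op 10: insert d.com -> 10.0.0.5 (expiry=12+5=17). clock=12
Op 11: tick 10 -> clock=22. purged={b.com,c.com,d.com}
Op 12: tick 3 -> clock=25.
Op 13: insert a.com -> 10.0.0.1 (expiry=25+1=26). clock=25
Op 14: insert b.com -> 10.0.0.1 (expiry=25+11=36). clock=25
Op 15: insert b.com -> 10.0.0.2 (expiry=25+1=26). clock=25
Op 16: insert b.com -> 10.0.0.4 (expiry=25+9=34). clock=25
Op 17: tick 9 -> clock=34. purged={a.com,b.com}
Op 18: insert d.com -> 10.0.0.5 (expiry=34+11=45). clock=34
Op 19: tick 9 -> clock=43.
Op 20: tick 8 -> clock=51. purged={d.com}
Op 21: tick 3 -> clock=54.
Op 22: insert d.com -> 10.0.0.6 (expiry=54+7=61). clock=54
Op 23: tick 6 -> clock=60.
Op 24: tick 8 -> clock=68. purged={d.com}
Op 25: insert c.com -> 10.0.0.6 (expiry=68+5=73). clock=68
Op 26: tick 3 -> clock=71.
Op 27: tick 2 -> clock=73. purged={c.com}
Final clock = 73
Final cache (unexpired): {} -> size=0

Answer: clock=73 cache_size=0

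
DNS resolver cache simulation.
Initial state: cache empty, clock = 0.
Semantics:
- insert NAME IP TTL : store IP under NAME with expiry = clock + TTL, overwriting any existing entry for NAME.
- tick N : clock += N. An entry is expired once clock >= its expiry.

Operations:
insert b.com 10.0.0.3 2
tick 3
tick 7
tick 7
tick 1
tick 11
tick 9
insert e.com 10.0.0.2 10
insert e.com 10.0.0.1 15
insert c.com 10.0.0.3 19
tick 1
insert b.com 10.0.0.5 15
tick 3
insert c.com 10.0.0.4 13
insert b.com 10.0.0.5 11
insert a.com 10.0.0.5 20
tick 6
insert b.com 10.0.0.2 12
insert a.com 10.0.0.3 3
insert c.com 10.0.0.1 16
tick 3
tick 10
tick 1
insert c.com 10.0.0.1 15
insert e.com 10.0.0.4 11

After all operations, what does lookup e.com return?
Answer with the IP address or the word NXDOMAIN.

Answer: 10.0.0.4

Derivation:
Op 1: insert b.com -> 10.0.0.3 (expiry=0+2=2). clock=0
Op 2: tick 3 -> clock=3. purged={b.com}
Op 3: tick 7 -> clock=10.
Op 4: tick 7 -> clock=17.
Op 5: tick 1 -> clock=18.
Op 6: tick 11 -> clock=29.
Op 7: tick 9 -> clock=38.
Op 8: insert e.com -> 10.0.0.2 (expiry=38+10=48). clock=38
Op 9: insert e.com -> 10.0.0.1 (expiry=38+15=53). clock=38
Op 10: insert c.com -> 10.0.0.3 (expiry=38+19=57). clock=38
Op 11: tick 1 -> clock=39.
Op 12: insert b.com -> 10.0.0.5 (expiry=39+15=54). clock=39
Op 13: tick 3 -> clock=42.
Op 14: insert c.com -> 10.0.0.4 (expiry=42+13=55). clock=42
Op 15: insert b.com -> 10.0.0.5 (expiry=42+11=53). clock=42
Op 16: insert a.com -> 10.0.0.5 (expiry=42+20=62). clock=42
Op 17: tick 6 -> clock=48.
Op 18: insert b.com -> 10.0.0.2 (expiry=48+12=60). clock=48
Op 19: insert a.com -> 10.0.0.3 (expiry=48+3=51). clock=48
Op 20: insert c.com -> 10.0.0.1 (expiry=48+16=64). clock=48
Op 21: tick 3 -> clock=51. purged={a.com}
Op 22: tick 10 -> clock=61. purged={b.com,e.com}
Op 23: tick 1 -> clock=62.
Op 24: insert c.com -> 10.0.0.1 (expiry=62+15=77). clock=62
Op 25: insert e.com -> 10.0.0.4 (expiry=62+11=73). clock=62
lookup e.com: present, ip=10.0.0.4 expiry=73 > clock=62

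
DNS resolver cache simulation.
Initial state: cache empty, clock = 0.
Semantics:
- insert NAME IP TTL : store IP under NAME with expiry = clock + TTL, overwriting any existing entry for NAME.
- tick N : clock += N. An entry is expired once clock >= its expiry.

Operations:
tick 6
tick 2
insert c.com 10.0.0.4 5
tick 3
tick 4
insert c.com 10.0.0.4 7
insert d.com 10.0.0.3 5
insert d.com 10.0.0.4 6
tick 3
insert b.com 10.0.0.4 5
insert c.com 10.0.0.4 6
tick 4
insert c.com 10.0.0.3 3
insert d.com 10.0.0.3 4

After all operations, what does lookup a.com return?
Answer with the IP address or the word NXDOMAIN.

Answer: NXDOMAIN

Derivation:
Op 1: tick 6 -> clock=6.
Op 2: tick 2 -> clock=8.
Op 3: insert c.com -> 10.0.0.4 (expiry=8+5=13). clock=8
Op 4: tick 3 -> clock=11.
Op 5: tick 4 -> clock=15. purged={c.com}
Op 6: insert c.com -> 10.0.0.4 (expiry=15+7=22). clock=15
Op 7: insert d.com -> 10.0.0.3 (expiry=15+5=20). clock=15
Op 8: insert d.com -> 10.0.0.4 (expiry=15+6=21). clock=15
Op 9: tick 3 -> clock=18.
Op 10: insert b.com -> 10.0.0.4 (expiry=18+5=23). clock=18
Op 11: insert c.com -> 10.0.0.4 (expiry=18+6=24). clock=18
Op 12: tick 4 -> clock=22. purged={d.com}
Op 13: insert c.com -> 10.0.0.3 (expiry=22+3=25). clock=22
Op 14: insert d.com -> 10.0.0.3 (expiry=22+4=26). clock=22
lookup a.com: not in cache (expired or never inserted)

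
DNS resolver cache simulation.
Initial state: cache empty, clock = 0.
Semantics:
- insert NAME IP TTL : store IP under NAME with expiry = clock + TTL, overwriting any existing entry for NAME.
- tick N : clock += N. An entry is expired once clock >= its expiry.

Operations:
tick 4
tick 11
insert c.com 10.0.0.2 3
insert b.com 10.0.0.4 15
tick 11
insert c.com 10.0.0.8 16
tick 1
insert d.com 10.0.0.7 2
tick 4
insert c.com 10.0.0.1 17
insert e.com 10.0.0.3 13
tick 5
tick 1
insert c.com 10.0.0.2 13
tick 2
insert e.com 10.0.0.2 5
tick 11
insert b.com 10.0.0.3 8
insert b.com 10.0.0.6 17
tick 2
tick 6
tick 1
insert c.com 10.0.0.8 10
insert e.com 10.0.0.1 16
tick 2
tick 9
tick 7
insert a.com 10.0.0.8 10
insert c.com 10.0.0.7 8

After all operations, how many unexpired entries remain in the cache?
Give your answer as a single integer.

Answer: 2

Derivation:
Op 1: tick 4 -> clock=4.
Op 2: tick 11 -> clock=15.
Op 3: insert c.com -> 10.0.0.2 (expiry=15+3=18). clock=15
Op 4: insert b.com -> 10.0.0.4 (expiry=15+15=30). clock=15
Op 5: tick 11 -> clock=26. purged={c.com}
Op 6: insert c.com -> 10.0.0.8 (expiry=26+16=42). clock=26
Op 7: tick 1 -> clock=27.
Op 8: insert d.com -> 10.0.0.7 (expiry=27+2=29). clock=27
Op 9: tick 4 -> clock=31. purged={b.com,d.com}
Op 10: insert c.com -> 10.0.0.1 (expiry=31+17=48). clock=31
Op 11: insert e.com -> 10.0.0.3 (expiry=31+13=44). clock=31
Op 12: tick 5 -> clock=36.
Op 13: tick 1 -> clock=37.
Op 14: insert c.com -> 10.0.0.2 (expiry=37+13=50). clock=37
Op 15: tick 2 -> clock=39.
Op 16: insert e.com -> 10.0.0.2 (expiry=39+5=44). clock=39
Op 17: tick 11 -> clock=50. purged={c.com,e.com}
Op 18: insert b.com -> 10.0.0.3 (expiry=50+8=58). clock=50
Op 19: insert b.com -> 10.0.0.6 (expiry=50+17=67). clock=50
Op 20: tick 2 -> clock=52.
Op 21: tick 6 -> clock=58.
Op 22: tick 1 -> clock=59.
Op 23: insert c.com -> 10.0.0.8 (expiry=59+10=69). clock=59
Op 24: insert e.com -> 10.0.0.1 (expiry=59+16=75). clock=59
Op 25: tick 2 -> clock=61.
Op 26: tick 9 -> clock=70. purged={b.com,c.com}
Op 27: tick 7 -> clock=77. purged={e.com}
Op 28: insert a.com -> 10.0.0.8 (expiry=77+10=87). clock=77
Op 29: insert c.com -> 10.0.0.7 (expiry=77+8=85). clock=77
Final cache (unexpired): {a.com,c.com} -> size=2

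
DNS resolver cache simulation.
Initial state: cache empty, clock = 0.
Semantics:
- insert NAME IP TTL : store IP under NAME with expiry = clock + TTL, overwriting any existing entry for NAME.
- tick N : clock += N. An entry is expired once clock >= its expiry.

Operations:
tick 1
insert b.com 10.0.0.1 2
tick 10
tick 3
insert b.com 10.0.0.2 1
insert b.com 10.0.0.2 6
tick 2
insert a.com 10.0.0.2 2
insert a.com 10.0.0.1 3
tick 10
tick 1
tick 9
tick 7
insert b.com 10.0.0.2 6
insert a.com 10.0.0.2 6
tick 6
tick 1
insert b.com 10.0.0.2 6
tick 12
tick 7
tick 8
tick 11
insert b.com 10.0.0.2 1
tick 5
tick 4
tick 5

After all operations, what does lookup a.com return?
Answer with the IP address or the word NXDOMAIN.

Answer: NXDOMAIN

Derivation:
Op 1: tick 1 -> clock=1.
Op 2: insert b.com -> 10.0.0.1 (expiry=1+2=3). clock=1
Op 3: tick 10 -> clock=11. purged={b.com}
Op 4: tick 3 -> clock=14.
Op 5: insert b.com -> 10.0.0.2 (expiry=14+1=15). clock=14
Op 6: insert b.com -> 10.0.0.2 (expiry=14+6=20). clock=14
Op 7: tick 2 -> clock=16.
Op 8: insert a.com -> 10.0.0.2 (expiry=16+2=18). clock=16
Op 9: insert a.com -> 10.0.0.1 (expiry=16+3=19). clock=16
Op 10: tick 10 -> clock=26. purged={a.com,b.com}
Op 11: tick 1 -> clock=27.
Op 12: tick 9 -> clock=36.
Op 13: tick 7 -> clock=43.
Op 14: insert b.com -> 10.0.0.2 (expiry=43+6=49). clock=43
Op 15: insert a.com -> 10.0.0.2 (expiry=43+6=49). clock=43
Op 16: tick 6 -> clock=49. purged={a.com,b.com}
Op 17: tick 1 -> clock=50.
Op 18: insert b.com -> 10.0.0.2 (expiry=50+6=56). clock=50
Op 19: tick 12 -> clock=62. purged={b.com}
Op 20: tick 7 -> clock=69.
Op 21: tick 8 -> clock=77.
Op 22: tick 11 -> clock=88.
Op 23: insert b.com -> 10.0.0.2 (expiry=88+1=89). clock=88
Op 24: tick 5 -> clock=93. purged={b.com}
Op 25: tick 4 -> clock=97.
Op 26: tick 5 -> clock=102.
lookup a.com: not in cache (expired or never inserted)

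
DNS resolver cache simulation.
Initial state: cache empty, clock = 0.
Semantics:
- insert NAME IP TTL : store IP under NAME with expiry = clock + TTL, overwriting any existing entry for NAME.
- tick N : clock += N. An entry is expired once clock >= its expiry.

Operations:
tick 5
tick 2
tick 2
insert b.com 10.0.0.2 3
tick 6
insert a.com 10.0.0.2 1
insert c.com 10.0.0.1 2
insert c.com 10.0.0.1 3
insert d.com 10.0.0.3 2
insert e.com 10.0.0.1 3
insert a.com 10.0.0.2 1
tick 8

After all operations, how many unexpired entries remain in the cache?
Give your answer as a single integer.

Answer: 0

Derivation:
Op 1: tick 5 -> clock=5.
Op 2: tick 2 -> clock=7.
Op 3: tick 2 -> clock=9.
Op 4: insert b.com -> 10.0.0.2 (expiry=9+3=12). clock=9
Op 5: tick 6 -> clock=15. purged={b.com}
Op 6: insert a.com -> 10.0.0.2 (expiry=15+1=16). clock=15
Op 7: insert c.com -> 10.0.0.1 (expiry=15+2=17). clock=15
Op 8: insert c.com -> 10.0.0.1 (expiry=15+3=18). clock=15
Op 9: insert d.com -> 10.0.0.3 (expiry=15+2=17). clock=15
Op 10: insert e.com -> 10.0.0.1 (expiry=15+3=18). clock=15
Op 11: insert a.com -> 10.0.0.2 (expiry=15+1=16). clock=15
Op 12: tick 8 -> clock=23. purged={a.com,c.com,d.com,e.com}
Final cache (unexpired): {} -> size=0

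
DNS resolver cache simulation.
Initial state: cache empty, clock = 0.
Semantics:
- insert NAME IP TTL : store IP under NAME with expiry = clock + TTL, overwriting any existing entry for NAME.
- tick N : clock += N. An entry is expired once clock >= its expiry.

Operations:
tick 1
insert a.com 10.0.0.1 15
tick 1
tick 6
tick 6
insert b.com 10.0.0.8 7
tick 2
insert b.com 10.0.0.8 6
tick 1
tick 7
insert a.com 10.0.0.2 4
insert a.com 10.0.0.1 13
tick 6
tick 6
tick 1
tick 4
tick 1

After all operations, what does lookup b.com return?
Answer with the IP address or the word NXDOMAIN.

Answer: NXDOMAIN

Derivation:
Op 1: tick 1 -> clock=1.
Op 2: insert a.com -> 10.0.0.1 (expiry=1+15=16). clock=1
Op 3: tick 1 -> clock=2.
Op 4: tick 6 -> clock=8.
Op 5: tick 6 -> clock=14.
Op 6: insert b.com -> 10.0.0.8 (expiry=14+7=21). clock=14
Op 7: tick 2 -> clock=16. purged={a.com}
Op 8: insert b.com -> 10.0.0.8 (expiry=16+6=22). clock=16
Op 9: tick 1 -> clock=17.
Op 10: tick 7 -> clock=24. purged={b.com}
Op 11: insert a.com -> 10.0.0.2 (expiry=24+4=28). clock=24
Op 12: insert a.com -> 10.0.0.1 (expiry=24+13=37). clock=24
Op 13: tick 6 -> clock=30.
Op 14: tick 6 -> clock=36.
Op 15: tick 1 -> clock=37. purged={a.com}
Op 16: tick 4 -> clock=41.
Op 17: tick 1 -> clock=42.
lookup b.com: not in cache (expired or never inserted)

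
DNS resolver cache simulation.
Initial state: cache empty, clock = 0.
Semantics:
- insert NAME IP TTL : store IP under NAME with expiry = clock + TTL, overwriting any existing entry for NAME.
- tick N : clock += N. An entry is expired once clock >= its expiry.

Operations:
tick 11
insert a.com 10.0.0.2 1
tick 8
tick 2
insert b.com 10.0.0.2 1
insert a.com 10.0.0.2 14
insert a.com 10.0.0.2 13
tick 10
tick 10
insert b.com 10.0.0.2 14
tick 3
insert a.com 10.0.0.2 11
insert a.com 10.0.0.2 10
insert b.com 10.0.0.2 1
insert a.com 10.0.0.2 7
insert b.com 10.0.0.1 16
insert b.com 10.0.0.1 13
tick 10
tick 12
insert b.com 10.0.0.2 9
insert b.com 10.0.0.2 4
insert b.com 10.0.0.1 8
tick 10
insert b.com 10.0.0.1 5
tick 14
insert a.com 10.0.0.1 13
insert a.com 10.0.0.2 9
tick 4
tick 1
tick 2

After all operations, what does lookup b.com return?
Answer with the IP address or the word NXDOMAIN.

Op 1: tick 11 -> clock=11.
Op 2: insert a.com -> 10.0.0.2 (expiry=11+1=12). clock=11
Op 3: tick 8 -> clock=19. purged={a.com}
Op 4: tick 2 -> clock=21.
Op 5: insert b.com -> 10.0.0.2 (expiry=21+1=22). clock=21
Op 6: insert a.com -> 10.0.0.2 (expiry=21+14=35). clock=21
Op 7: insert a.com -> 10.0.0.2 (expiry=21+13=34). clock=21
Op 8: tick 10 -> clock=31. purged={b.com}
Op 9: tick 10 -> clock=41. purged={a.com}
Op 10: insert b.com -> 10.0.0.2 (expiry=41+14=55). clock=41
Op 11: tick 3 -> clock=44.
Op 12: insert a.com -> 10.0.0.2 (expiry=44+11=55). clock=44
Op 13: insert a.com -> 10.0.0.2 (expiry=44+10=54). clock=44
Op 14: insert b.com -> 10.0.0.2 (expiry=44+1=45). clock=44
Op 15: insert a.com -> 10.0.0.2 (expiry=44+7=51). clock=44
Op 16: insert b.com -> 10.0.0.1 (expiry=44+16=60). clock=44
Op 17: insert b.com -> 10.0.0.1 (expiry=44+13=57). clock=44
Op 18: tick 10 -> clock=54. purged={a.com}
Op 19: tick 12 -> clock=66. purged={b.com}
Op 20: insert b.com -> 10.0.0.2 (expiry=66+9=75). clock=66
Op 21: insert b.com -> 10.0.0.2 (expiry=66+4=70). clock=66
Op 22: insert b.com -> 10.0.0.1 (expiry=66+8=74). clock=66
Op 23: tick 10 -> clock=76. purged={b.com}
Op 24: insert b.com -> 10.0.0.1 (expiry=76+5=81). clock=76
Op 25: tick 14 -> clock=90. purged={b.com}
Op 26: insert a.com -> 10.0.0.1 (expiry=90+13=103). clock=90
Op 27: insert a.com -> 10.0.0.2 (expiry=90+9=99). clock=90
Op 28: tick 4 -> clock=94.
Op 29: tick 1 -> clock=95.
Op 30: tick 2 -> clock=97.
lookup b.com: not in cache (expired or never inserted)

Answer: NXDOMAIN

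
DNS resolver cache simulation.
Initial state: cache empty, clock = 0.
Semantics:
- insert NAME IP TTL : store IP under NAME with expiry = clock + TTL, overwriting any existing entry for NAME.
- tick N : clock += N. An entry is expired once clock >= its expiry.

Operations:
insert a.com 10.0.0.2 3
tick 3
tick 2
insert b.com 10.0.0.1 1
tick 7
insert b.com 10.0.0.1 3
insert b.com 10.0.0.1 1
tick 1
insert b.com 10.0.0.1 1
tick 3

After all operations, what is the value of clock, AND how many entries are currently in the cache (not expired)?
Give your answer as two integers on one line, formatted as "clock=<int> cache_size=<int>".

Op 1: insert a.com -> 10.0.0.2 (expiry=0+3=3). clock=0
Op 2: tick 3 -> clock=3. purged={a.com}
Op 3: tick 2 -> clock=5.
Op 4: insert b.com -> 10.0.0.1 (expiry=5+1=6). clock=5
Op 5: tick 7 -> clock=12. purged={b.com}
Op 6: insert b.com -> 10.0.0.1 (expiry=12+3=15). clock=12
Op 7: insert b.com -> 10.0.0.1 (expiry=12+1=13). clock=12
Op 8: tick 1 -> clock=13. purged={b.com}
Op 9: insert b.com -> 10.0.0.1 (expiry=13+1=14). clock=13
Op 10: tick 3 -> clock=16. purged={b.com}
Final clock = 16
Final cache (unexpired): {} -> size=0

Answer: clock=16 cache_size=0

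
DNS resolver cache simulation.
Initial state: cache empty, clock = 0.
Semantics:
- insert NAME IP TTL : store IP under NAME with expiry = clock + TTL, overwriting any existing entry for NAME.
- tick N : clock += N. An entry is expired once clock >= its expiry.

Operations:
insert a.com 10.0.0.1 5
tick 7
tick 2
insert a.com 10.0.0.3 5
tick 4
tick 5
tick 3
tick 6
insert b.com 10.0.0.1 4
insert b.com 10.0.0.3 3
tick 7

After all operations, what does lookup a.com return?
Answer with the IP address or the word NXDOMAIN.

Answer: NXDOMAIN

Derivation:
Op 1: insert a.com -> 10.0.0.1 (expiry=0+5=5). clock=0
Op 2: tick 7 -> clock=7. purged={a.com}
Op 3: tick 2 -> clock=9.
Op 4: insert a.com -> 10.0.0.3 (expiry=9+5=14). clock=9
Op 5: tick 4 -> clock=13.
Op 6: tick 5 -> clock=18. purged={a.com}
Op 7: tick 3 -> clock=21.
Op 8: tick 6 -> clock=27.
Op 9: insert b.com -> 10.0.0.1 (expiry=27+4=31). clock=27
Op 10: insert b.com -> 10.0.0.3 (expiry=27+3=30). clock=27
Op 11: tick 7 -> clock=34. purged={b.com}
lookup a.com: not in cache (expired or never inserted)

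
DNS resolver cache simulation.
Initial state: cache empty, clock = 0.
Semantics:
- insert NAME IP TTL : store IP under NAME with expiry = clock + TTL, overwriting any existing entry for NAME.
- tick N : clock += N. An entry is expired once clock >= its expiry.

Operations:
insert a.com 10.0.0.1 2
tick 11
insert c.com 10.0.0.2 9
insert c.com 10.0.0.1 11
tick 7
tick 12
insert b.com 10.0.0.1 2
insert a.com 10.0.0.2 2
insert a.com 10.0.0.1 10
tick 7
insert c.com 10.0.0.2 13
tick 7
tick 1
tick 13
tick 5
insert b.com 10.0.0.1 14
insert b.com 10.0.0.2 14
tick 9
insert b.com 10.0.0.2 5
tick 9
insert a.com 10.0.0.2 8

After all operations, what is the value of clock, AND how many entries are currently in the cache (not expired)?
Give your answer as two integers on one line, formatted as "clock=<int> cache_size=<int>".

Answer: clock=81 cache_size=1

Derivation:
Op 1: insert a.com -> 10.0.0.1 (expiry=0+2=2). clock=0
Op 2: tick 11 -> clock=11. purged={a.com}
Op 3: insert c.com -> 10.0.0.2 (expiry=11+9=20). clock=11
Op 4: insert c.com -> 10.0.0.1 (expiry=11+11=22). clock=11
Op 5: tick 7 -> clock=18.
Op 6: tick 12 -> clock=30. purged={c.com}
Op 7: insert b.com -> 10.0.0.1 (expiry=30+2=32). clock=30
Op 8: insert a.com -> 10.0.0.2 (expiry=30+2=32). clock=30
Op 9: insert a.com -> 10.0.0.1 (expiry=30+10=40). clock=30
Op 10: tick 7 -> clock=37. purged={b.com}
Op 11: insert c.com -> 10.0.0.2 (expiry=37+13=50). clock=37
Op 12: tick 7 -> clock=44. purged={a.com}
Op 13: tick 1 -> clock=45.
Op 14: tick 13 -> clock=58. purged={c.com}
Op 15: tick 5 -> clock=63.
Op 16: insert b.com -> 10.0.0.1 (expiry=63+14=77). clock=63
Op 17: insert b.com -> 10.0.0.2 (expiry=63+14=77). clock=63
Op 18: tick 9 -> clock=72.
Op 19: insert b.com -> 10.0.0.2 (expiry=72+5=77). clock=72
Op 20: tick 9 -> clock=81. purged={b.com}
Op 21: insert a.com -> 10.0.0.2 (expiry=81+8=89). clock=81
Final clock = 81
Final cache (unexpired): {a.com} -> size=1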